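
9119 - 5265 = 3854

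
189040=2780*68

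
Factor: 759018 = 2^1*3^1*13^1*37^1*263^1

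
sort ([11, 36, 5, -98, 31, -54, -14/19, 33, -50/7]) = [-98, -54, -50/7, -14/19, 5, 11, 31, 33, 36]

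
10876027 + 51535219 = 62411246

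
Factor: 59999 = 59999^1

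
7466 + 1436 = 8902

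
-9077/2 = -4538 - 1/2 = -4538.50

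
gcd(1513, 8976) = 17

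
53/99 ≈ 0.535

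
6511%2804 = 903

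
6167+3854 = 10021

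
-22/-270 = 11/135≈0.0815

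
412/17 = 24 + 4/17 ≈ 24.24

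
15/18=5/6 ≈ 0.833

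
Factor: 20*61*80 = 2^6*5^2*61^1 = 97600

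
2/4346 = 1/2173≈0.000460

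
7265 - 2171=5094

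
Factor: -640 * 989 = -1 * 2^7 * 5^1 * 23^1 * 43^1 = -632960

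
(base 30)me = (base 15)2ee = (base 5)10144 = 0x2a2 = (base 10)674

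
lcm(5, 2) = 10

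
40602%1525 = 952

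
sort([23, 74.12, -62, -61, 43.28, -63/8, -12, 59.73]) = [-62, -61, -12, -63/8, 23, 43.28, 59.73, 74.12]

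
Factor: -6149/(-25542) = 2^(-1)*3^(-3)*13^1 = 13/54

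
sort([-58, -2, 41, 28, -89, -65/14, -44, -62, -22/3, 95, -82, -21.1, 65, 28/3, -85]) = [-89, -85, -82, -62, -58, -44, -21.1, -22/3, -65/14, -2, 28/3, 28, 41, 65, 95]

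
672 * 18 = 12096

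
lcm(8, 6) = 24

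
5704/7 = 814+6/7 ≈ 814.86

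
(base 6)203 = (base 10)75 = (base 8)113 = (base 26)2n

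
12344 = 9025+3319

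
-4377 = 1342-5719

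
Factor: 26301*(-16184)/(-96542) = 2^2*3^1*7^1*11^1*17^2*797^1*48271^(-1) = 212827692/48271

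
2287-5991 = -3704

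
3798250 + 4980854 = 8779104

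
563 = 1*563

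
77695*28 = 2175460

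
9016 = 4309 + 4707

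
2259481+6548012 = 8807493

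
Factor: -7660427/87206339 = -1*11^(-1)*7660427^1*7927849^(-1)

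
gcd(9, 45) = 9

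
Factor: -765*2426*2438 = -1*2^2*3^2*5^1*17^1*23^1*53^1*1213^1 = -4524659820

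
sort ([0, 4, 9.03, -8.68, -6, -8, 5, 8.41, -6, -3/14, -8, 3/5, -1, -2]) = [-8.68, -8, -8, -6, -6, -2, -1, -3/14, 0, 3/5, 4, 5, 8.41, 9.03]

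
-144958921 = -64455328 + -80503593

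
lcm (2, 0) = 0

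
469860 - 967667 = -497807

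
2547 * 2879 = 7332813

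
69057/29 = 2381 + 8/29 ≈ 2381.28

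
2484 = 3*828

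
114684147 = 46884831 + 67799316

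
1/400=0.0025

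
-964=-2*482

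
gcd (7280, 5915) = 455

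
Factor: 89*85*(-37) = -1*5^1*17^1*37^1*89^1 = -279905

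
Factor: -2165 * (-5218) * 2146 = 2^2 * 5^1 * 29^1 * 37^1 * 433^1 * 2609^1 = 24243297620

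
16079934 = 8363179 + 7716755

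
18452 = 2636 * 7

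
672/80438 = 336/40219 ≈ 0.00835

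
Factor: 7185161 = 7185161^1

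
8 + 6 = 14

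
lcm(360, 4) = 360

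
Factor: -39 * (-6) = 2^1 * 3^2 * 13^1 = 234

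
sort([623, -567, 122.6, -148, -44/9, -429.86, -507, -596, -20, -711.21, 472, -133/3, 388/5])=[-711.21, -596, -567, -507, -429.86, -148, -133/3, -20, -44/9, 388/5, 122.6, 472, 623]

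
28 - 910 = -882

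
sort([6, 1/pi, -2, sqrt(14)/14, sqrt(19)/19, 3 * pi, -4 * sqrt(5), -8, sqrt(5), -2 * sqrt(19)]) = [-4 * sqrt(5), -2 * sqrt(19), -8, -2, sqrt(19)/19, sqrt(14)/14, 1/pi, sqrt(5), 6, 3 * pi]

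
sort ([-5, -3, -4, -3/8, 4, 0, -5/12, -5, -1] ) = [-5, -5, -4, -3, -1, -5/12, -3/8, 0, 4] 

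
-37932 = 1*(-37932)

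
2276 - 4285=-2009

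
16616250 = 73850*225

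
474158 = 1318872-844714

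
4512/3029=1 + 1483/3029 ≈ 1.49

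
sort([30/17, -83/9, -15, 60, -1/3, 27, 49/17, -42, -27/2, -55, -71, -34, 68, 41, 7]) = [-71, -55, -42, -34, -15, -27/2, -83/9, -1/3, 30/17, 49/17, 7, 27, 41, 60, 68]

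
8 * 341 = 2728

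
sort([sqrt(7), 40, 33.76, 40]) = [sqrt(7), 33.76, 40, 40]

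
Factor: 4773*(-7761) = -1*3^2*13^1*37^1*43^1*199^1 = -37043253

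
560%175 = 35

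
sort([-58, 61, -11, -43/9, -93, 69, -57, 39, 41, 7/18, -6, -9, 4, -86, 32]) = [-93, -86, -58, -57, -11, -9, -6, -43/9, 7/18, 4, 32, 39, 41, 61, 69]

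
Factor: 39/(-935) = -1*3^1*5^(-1)*11^(-1)*13^1*17^(-1)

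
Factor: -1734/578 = -1 * 3^1 = -3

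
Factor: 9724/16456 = 2^(-1) * 11^(-1) * 13^1 = 13/22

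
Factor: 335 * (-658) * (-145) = 2^1 * 5^2 * 7^1 * 29^1 * 47^1 * 67^1 = 31962350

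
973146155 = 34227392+938918763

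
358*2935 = 1050730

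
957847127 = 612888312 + 344958815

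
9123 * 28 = 255444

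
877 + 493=1370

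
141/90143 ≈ 0.00156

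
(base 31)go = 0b1000001000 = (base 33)fp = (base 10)520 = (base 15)24a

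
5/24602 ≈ 0.000203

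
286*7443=2128698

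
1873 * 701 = 1312973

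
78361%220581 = 78361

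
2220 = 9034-6814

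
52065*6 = 312390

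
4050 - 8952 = -4902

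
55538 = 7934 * 7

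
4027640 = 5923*680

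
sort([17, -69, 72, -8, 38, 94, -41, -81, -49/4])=[-81, -69, -41, -49/4, -8, 17, 38, 72, 94]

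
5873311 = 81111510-75238199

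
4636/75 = 61 + 61/75≈61.81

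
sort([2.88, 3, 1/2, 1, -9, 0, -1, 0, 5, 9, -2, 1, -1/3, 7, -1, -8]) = [-9, -8, -2, -1, -1, -1/3, 0, 0, 1/2, 1, 1, 2.88, 3, 5, 7, 9]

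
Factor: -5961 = -1 * 3^1 * 1987^1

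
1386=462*3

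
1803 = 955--848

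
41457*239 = 9908223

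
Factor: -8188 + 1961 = -1 * 13^1 * 479^1 = -6227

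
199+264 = 463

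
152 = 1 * 152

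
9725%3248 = 3229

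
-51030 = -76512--25482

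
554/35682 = 277/17841 ≈ 0.0155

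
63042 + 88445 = 151487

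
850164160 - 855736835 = -5572675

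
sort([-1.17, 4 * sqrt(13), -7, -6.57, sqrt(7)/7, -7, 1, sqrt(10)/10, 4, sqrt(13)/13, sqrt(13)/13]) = [-7, -7, -6.57, -1.17, sqrt(13)/13, sqrt(13)/13, sqrt(10)/10, sqrt(7)/7, 1, 4, 4 * sqrt(13)]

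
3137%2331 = 806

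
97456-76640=20816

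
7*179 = 1253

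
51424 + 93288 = 144712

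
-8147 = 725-8872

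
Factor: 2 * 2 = 2^2 = 4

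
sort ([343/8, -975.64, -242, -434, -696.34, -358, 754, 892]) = [-975.64, -696.34, -434, -358, -242, 343/8, 754, 892]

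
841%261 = 58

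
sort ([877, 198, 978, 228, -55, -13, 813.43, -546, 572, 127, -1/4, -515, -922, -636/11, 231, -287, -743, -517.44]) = [-922, -743, -546, -517.44, -515, -287, -636/11, -55, -13, -1/4, 127, 198, 228, 231, 572, 813.43, 877, 978]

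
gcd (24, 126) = 6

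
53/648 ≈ 0.0818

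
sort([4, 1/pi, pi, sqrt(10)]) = [1/pi, pi, sqrt(10), 4]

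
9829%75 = 4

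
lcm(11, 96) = 1056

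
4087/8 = 510 + 7/8 ≈ 510.88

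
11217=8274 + 2943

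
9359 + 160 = 9519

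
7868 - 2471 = 5397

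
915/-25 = -183/5 = -36.60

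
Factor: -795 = -1*3^1*5^1*53^1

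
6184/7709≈0.802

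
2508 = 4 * 627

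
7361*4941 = 36370701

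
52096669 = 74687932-22591263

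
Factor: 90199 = 90199^1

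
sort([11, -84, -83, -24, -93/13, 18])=[-84, -83, -24, -93/13, 11, 18]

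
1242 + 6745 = 7987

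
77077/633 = 121 + 484/633 ≈ 121.76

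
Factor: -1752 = -1 * 2^3 * 3^1 * 73^1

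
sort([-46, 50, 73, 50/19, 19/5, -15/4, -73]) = [-73, -46, -15/4, 50/19, 19/5, 50, 73]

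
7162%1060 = 802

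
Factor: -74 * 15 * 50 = -1 * 2^2 * 3^1 * 5^3 * 37^1 = -55500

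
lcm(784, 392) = 784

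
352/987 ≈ 0.357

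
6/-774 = -1/129 ≈ -0.00775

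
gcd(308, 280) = 28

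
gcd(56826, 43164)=198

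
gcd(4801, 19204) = 4801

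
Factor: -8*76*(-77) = 2^5*7^1*11^1*19^1 = 46816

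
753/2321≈0.324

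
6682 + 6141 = 12823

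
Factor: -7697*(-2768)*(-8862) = -1*2^5*3^1*7^1*43^1*173^1*179^1*211^1 = -188807533152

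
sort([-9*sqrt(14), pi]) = [-9*sqrt(14), pi]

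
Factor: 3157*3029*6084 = 2^2*3^2*7^1*11^1*13^3*41^1*233^1 = 58178572452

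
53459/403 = 132+263/403 ≈ 132.65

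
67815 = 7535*9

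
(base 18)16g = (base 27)gg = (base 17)196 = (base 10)448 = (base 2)111000000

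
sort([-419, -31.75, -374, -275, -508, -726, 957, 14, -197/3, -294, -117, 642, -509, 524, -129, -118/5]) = [-726, -509, -508, -419, -374, -294, -275, -129, -117, -197/3, -31.75, -118/5, 14, 524, 642, 957]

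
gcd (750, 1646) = 2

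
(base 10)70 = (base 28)2e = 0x46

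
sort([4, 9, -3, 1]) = [-3, 1, 4, 9]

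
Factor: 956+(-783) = 173^1 = 173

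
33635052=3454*9738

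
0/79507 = 0 = 0.00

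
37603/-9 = -4178 - 1/9 ≈ -4178.11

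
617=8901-8284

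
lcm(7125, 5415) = 135375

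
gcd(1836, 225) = 9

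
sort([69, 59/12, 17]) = [59/12, 17, 69]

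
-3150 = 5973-9123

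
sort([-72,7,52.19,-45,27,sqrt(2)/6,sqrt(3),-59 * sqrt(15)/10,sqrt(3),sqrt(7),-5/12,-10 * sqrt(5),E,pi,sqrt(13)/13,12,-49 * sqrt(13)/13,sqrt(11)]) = [-72,-45,-59 * sqrt(15)/10,-10 * sqrt(5),-49 * sqrt(13)/13,-5/12,sqrt(2)/6,sqrt(13)/13,sqrt(3),sqrt(3),sqrt(7),E,pi,sqrt(11),7,12,27,52.19]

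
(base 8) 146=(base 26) 3o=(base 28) 3i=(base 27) 3l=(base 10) 102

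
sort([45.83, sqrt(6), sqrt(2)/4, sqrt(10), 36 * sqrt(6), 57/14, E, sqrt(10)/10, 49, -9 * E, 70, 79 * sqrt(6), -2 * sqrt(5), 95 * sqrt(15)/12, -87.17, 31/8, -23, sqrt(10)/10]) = [-87.17, -9 * E, -23, -2 * sqrt(5), sqrt(10)/10, sqrt(10)/10, sqrt(2)/4, sqrt(6), E, sqrt(10), 31/8, 57/14, 95 * sqrt(15)/12, 45.83, 49, 70, 36 * sqrt(6), 79 * sqrt(6)]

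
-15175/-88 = 172 + 39/88 ≈ 172.44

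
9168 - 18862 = -9694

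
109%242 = 109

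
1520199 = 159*9561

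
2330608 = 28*83236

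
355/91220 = 71/18244 ≈ 0.00389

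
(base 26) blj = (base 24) dl9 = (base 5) 224001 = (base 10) 8001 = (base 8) 17501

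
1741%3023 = 1741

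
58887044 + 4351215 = 63238259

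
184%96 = 88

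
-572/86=-6 - 28/43 ≈ -6.65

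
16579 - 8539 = 8040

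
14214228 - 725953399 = -711739171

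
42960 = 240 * 179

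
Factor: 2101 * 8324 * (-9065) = -1 * 2^2 * 5^1 * 7^2 * 11^1 * 37^1 * 191^1 * 2081^1 = -158535283060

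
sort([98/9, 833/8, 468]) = [98/9, 833/8, 468]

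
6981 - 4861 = 2120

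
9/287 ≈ 0.0314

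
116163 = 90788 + 25375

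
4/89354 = 2/44677 ≈ 0.0000448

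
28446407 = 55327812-26881405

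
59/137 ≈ 0.431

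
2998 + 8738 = 11736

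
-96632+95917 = -715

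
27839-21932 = 5907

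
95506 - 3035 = 92471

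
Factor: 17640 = 2^3*3^2*5^1*7^2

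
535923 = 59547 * 9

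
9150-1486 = 7664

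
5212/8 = 651 + 1/2 = 651.50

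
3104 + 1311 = 4415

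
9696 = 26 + 9670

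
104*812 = 84448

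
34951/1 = 34951 = 34951.00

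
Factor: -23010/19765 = -1*2^1*3^1*13^1*67^ (-1) = -78/67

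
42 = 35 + 7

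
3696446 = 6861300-3164854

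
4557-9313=-4756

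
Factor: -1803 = -1*3^1*601^1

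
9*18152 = 163368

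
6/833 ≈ 0.00720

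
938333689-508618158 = 429715531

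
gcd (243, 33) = 3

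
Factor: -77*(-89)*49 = 7^3*11^1*89^1 = 335797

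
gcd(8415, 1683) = 1683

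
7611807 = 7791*977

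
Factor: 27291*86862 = 2^1*3^2*11^1*31^1*467^1*827^1 = 2370550842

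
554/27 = 20 + 14/27 ≈ 20.52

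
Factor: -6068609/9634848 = -1*2^(-5)*3^(-1)*17^1*100363^(-1)*356977^1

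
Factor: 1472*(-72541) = -1*2^6*7^1*23^1*43^1*241^1 = -106780352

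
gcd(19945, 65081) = 1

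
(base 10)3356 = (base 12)1b38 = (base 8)6434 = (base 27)4g8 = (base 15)edb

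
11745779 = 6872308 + 4873471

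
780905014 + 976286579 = 1757191593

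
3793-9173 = -5380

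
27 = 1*27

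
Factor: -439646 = -1 * 2^1 * 219823^1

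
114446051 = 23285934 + 91160117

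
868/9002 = 62/643 ≈ 0.0964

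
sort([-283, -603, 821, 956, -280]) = [-603, -283, -280, 821, 956]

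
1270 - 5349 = -4079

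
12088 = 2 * 6044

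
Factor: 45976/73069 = 2^3 * 7^1 * 89^(-1) = 56/89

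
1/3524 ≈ 0.000284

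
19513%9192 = 1129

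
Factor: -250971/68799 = -1 * 7^1 * 37^1 * 71^(-1) = -259/71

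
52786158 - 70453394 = -17667236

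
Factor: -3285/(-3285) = 1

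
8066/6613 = 1+1453/6613 ≈ 1.22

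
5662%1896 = 1870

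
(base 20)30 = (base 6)140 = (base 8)74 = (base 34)1q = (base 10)60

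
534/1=534=534.00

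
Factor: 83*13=13^1*83^1=1079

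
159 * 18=2862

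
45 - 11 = 34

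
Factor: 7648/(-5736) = -1*2^2*3^(-1) = -4/3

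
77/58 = 1 + 19/58 ≈ 1.33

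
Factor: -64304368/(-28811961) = 2^4 * 3^(-2) * 19^(-1) * 29^1 * 138587^1 * 168491^(-1)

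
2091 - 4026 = -1935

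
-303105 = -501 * 605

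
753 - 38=715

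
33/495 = 1/15 ≈ 0.0667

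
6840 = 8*855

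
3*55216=165648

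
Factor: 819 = 3^2*7^1*13^1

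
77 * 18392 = 1416184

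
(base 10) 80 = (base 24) 38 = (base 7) 143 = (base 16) 50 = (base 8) 120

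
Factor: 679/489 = 3^(-1) * 7^1 * 97^1 * 163^(-1)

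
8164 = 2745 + 5419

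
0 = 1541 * 0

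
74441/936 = 79 + 497/936≈79.53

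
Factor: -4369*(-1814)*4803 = 2^1*3^1*17^1*257^1*907^1*1601^1 = 38065532898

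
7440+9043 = 16483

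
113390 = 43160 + 70230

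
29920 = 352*85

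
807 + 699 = 1506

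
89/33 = 2+23/33 ≈ 2.70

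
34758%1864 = 1206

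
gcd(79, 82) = 1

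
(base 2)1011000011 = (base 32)m3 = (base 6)3135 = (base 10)707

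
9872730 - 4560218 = 5312512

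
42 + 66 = 108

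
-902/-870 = 1 + 16/435 ≈ 1.04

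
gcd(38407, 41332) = 1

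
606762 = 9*67418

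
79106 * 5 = 395530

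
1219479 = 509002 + 710477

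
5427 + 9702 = 15129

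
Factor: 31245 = 3^1*5^1*2083^1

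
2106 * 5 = 10530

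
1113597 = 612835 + 500762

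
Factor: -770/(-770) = 1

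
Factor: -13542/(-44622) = 3^(-1)*61^1*67^(-1) = 61/201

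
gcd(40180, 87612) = 196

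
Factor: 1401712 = 2^4 * 13^1 * 23^1 * 293^1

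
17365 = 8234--9131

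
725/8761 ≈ 0.0828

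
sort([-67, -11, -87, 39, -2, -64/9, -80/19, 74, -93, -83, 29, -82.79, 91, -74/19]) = [-93, -87, -83, -82.79, -67, -11, -64/9, -80/19, -74/19, -2, 29, 39, 74, 91]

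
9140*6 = 54840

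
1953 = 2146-193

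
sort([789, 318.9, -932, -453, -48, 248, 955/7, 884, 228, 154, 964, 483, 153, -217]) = [-932, -453, -217, -48, 955/7, 153, 154, 228, 248, 318.9, 483, 789, 884, 964]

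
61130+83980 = 145110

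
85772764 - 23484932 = 62287832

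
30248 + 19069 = 49317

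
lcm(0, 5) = 0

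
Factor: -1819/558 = -1 * 2^(-1) * 3^(-2) * 17^1 * 31^(-1) * 107^1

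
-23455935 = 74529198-97985133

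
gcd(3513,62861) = 1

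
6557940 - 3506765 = 3051175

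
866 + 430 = 1296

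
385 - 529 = -144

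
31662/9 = 3518 = 3518.00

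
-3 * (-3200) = 9600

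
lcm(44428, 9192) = 266568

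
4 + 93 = 97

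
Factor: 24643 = 19^1 * 1297^1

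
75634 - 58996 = 16638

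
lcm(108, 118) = 6372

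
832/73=11 + 29/73 ≈ 11.40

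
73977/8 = 9247 + 1/8 ≈ 9247.13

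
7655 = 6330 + 1325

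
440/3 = 146 + 2/3 ≈ 146.67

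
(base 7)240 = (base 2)1111110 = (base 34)3o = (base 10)126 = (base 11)105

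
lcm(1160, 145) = 1160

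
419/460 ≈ 0.911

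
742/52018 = 371/26009 ≈ 0.0143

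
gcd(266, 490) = 14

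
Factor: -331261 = -1*7^1*37^1*1279^1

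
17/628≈0.0271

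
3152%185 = 7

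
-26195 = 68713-94908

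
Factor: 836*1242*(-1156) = -1*2^5*3^3*11^1*17^2*19^1*23^1 = -1200288672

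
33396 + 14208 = 47604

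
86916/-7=-12416 - 4/7 ≈ -12416.57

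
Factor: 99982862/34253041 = 2^1*7^1*397^1*17989^1*34253041^(-1)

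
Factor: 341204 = 2^2*197^1*433^1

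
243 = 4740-4497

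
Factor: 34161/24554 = 2^ (-1)*3^1*59^1*193^1*12277^ (-1)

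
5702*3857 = 21992614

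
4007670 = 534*7505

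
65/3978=5/306 ≈ 0.0163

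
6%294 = 6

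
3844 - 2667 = 1177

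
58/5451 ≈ 0.0106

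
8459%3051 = 2357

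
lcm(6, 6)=6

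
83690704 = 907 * 92272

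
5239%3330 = 1909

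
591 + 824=1415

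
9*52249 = 470241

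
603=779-176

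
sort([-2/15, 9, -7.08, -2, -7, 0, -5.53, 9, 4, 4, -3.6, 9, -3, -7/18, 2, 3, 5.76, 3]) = [-7.08, -7, -5.53, -3.6, -3, -2, -7/18, -2/15, 0, 2, 3, 3, 4, 4, 5.76, 9, 9, 9]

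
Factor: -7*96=-1*2^5*3^1*7^1=-672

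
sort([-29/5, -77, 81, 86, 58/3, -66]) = [-77, -66, -29/5, 58/3, 81, 86]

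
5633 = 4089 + 1544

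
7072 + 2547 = 9619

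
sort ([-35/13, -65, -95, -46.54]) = [-95, -65, -46.54, -35/13]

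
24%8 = 0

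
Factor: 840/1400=3^1 * 5^(-1)=3/5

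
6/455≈0.0132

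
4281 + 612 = 4893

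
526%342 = 184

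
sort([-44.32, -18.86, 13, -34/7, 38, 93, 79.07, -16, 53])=[-44.32, -18.86, -16, -34/7, 13, 38, 53, 79.07, 93]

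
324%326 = 324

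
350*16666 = 5833100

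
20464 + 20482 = 40946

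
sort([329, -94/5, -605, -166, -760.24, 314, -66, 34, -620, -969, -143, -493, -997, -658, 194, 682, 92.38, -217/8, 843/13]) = [-997, -969, -760.24, -658, -620, -605, -493, -166, -143, -66, -217/8, -94/5, 34, 843/13, 92.38, 194, 314, 329, 682]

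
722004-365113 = 356891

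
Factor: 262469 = 262469^1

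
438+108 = 546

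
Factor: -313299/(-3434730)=2^(-1) * 3^1 * 5^(-1) * 7^1 * 13^(-1) * 4973^1 * 8807^(-1)=104433/1144910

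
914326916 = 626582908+287744008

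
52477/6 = 8746 + 1/6 ≈ 8746.17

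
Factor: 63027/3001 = 3^2*47^1*149^1*3001^(-1)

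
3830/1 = 3830 = 3830.00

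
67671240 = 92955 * 728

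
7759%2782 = 2195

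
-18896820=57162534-76059354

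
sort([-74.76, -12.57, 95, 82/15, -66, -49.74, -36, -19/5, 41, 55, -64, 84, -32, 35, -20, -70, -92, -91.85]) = [-92, -91.85, -74.76, -70, -66, -64, -49.74, -36, -32, -20, -12.57, -19/5, 82/15, 35, 41, 55, 84, 95]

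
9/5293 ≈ 0.00170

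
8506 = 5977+2529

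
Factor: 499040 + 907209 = 13^2 * 53^1 * 157^1 = 1406249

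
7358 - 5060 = 2298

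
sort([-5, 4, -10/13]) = [-5, -10/13, 4]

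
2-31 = -29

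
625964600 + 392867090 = 1018831690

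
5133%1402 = 927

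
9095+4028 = 13123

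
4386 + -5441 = -1055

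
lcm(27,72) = 216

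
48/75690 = 8/12615 ≈ 0.000634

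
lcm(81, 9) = 81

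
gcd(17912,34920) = 8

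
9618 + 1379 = 10997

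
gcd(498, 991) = 1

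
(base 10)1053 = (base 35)u3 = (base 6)4513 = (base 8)2035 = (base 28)19h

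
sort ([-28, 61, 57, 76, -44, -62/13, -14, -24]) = [-44, -28, -24, -14, -62/13, 57, 61, 76]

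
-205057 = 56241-261298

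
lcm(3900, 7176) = 179400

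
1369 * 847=1159543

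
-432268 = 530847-963115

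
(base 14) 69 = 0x5d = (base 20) 4d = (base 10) 93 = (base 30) 33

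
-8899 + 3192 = -5707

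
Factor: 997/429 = 3^(-1) * 11^(-1) * 13^(-1) * 997^1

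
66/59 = 1 + 7/59 ≈ 1.12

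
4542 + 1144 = 5686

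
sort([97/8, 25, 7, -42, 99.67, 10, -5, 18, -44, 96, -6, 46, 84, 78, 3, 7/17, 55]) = [-44, -42, -6, -5, 7/17, 3, 7, 10, 97/8, 18, 25, 46, 55, 78, 84, 96, 99.67]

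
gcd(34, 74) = 2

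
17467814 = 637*27422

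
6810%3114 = 582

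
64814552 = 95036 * 682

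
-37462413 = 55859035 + -93321448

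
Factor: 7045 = 5^1 * 1409^1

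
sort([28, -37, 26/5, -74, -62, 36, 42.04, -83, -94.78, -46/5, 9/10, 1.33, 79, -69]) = [-94.78, -83, -74, -69, -62, -37, -46/5, 9/10, 1.33, 26/5, 28, 36, 42.04, 79]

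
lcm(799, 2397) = 2397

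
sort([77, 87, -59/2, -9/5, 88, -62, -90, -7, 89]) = [-90, -62, -59/2, -7, -9/5, 77, 87, 88, 89]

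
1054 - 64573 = -63519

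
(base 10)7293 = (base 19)113g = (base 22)f1b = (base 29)8je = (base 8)16175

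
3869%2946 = 923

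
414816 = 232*1788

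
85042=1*85042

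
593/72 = 8 + 17/72 ≈ 8.24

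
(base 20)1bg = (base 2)1001111100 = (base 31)kg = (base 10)636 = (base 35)i6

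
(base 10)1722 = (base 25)2im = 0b11010111010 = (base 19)4ec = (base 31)1oh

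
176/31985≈0.00550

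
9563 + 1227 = 10790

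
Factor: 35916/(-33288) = -1*2^(-1)*19^(-1)*41^1 = -41/38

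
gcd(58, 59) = 1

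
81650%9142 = 8514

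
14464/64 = 226 = 226.00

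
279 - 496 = -217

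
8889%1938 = 1137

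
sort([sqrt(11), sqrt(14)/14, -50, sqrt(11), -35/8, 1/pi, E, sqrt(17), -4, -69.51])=[-69.51, -50, -35/8, -4, sqrt(14)/14, 1/pi, E, sqrt(11), sqrt(11), sqrt(17)]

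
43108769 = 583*73943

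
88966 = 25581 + 63385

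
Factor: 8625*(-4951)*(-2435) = 3^1*5^4*23^1*487^1*4951^1 = 103980283125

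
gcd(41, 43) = 1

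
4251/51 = 1417/17 ≈ 83.35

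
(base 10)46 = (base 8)56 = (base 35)1b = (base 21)24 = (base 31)1f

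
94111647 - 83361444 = 10750203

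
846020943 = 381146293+464874650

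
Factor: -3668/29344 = -1 * 2^(-3) = -1/8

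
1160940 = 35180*33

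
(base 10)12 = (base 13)c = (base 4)30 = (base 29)c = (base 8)14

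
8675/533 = 16+147/533 ≈ 16.28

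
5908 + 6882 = 12790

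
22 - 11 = 11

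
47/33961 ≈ 0.00138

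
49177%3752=401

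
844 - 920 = -76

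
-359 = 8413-8772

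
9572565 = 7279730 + 2292835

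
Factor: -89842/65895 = -1*2^1*3^(-1)*5^(-1)*23^(-1)*29^1*191^(-1)*1549^1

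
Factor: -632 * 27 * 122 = -1 * 2^4 * 3^3 * 61^1 * 79^1 = -2081808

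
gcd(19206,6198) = 6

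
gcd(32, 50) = 2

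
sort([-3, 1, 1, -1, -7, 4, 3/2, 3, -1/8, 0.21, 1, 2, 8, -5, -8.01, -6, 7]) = [-8.01, -7, -6, -5, -3, -1, -1/8, 0.21, 1, 1, 1, 3/2, 2, 3, 4, 7, 8]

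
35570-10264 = 25306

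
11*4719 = 51909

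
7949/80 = 99 + 29/80 ≈ 99.36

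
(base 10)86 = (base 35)2g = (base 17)51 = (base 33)2k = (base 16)56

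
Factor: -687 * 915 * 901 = -1 * 3^2 * 5^1 * 17^1 * 53^1 * 61^1 * 229^1 = -566373105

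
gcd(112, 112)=112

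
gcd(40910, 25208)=2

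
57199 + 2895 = 60094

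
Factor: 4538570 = 2^1*5^1*293^1*1549^1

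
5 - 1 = 4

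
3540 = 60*59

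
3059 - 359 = 2700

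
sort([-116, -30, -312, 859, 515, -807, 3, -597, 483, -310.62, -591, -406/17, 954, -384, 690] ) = [-807, -597, -591, -384, -312, -310.62, -116, -30, -406/17, 3, 483, 515, 690, 859, 954] 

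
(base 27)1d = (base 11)37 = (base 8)50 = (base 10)40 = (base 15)2a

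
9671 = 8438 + 1233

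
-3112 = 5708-8820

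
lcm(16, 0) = 0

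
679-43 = 636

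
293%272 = 21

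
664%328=8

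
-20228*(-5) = 101140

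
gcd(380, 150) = 10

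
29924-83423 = -53499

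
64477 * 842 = 54289634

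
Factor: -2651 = -1*11^1*241^1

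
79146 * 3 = 237438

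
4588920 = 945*4856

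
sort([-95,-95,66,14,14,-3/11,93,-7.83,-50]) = [-95,-95,-50,-7.83,-3/11,14,14,66,93]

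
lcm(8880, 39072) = 195360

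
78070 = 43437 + 34633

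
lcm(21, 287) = 861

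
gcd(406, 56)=14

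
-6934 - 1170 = -8104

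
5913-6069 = -156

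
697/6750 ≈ 0.103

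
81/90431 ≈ 0.000896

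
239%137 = 102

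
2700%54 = 0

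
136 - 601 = -465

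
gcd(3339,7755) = 3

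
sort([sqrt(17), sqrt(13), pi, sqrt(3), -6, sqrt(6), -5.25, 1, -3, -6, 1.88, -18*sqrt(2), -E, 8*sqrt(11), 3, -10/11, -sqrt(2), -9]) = [-18*sqrt(2), -9, -6, -6, -5.25, -3, -E, -sqrt(2), -10/11, 1, sqrt(3), 1.88, sqrt(6), 3, pi, sqrt(13), sqrt(17), 8*sqrt(11)]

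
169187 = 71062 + 98125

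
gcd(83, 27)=1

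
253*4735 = 1197955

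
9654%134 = 6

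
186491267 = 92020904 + 94470363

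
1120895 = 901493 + 219402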